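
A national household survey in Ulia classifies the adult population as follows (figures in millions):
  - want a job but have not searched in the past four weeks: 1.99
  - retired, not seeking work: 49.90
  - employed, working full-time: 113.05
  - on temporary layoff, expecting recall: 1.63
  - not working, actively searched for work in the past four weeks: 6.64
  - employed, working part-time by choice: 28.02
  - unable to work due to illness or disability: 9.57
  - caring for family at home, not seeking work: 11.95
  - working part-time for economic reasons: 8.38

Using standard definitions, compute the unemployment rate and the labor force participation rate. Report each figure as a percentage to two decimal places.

Unemployment rate ≈ 5.24%; labor force participation rate ≈ 68.24%.

Employed = 113.05 + 28.02 + 8.38 = 149.45 million (anyone who worked, including part-time for economic reasons, counts as employed).
Unemployed = 1.63 + 6.64 = 8.27 million (jobless and actively searching, or on temporary layoff).
Labor force = 149.45 + 8.27 = 157.72 million.
Not in labor force = 1.99 + 49.90 + 9.57 + 11.95 = 73.41 million (those not working and not actively searching are outside the labor force — including those who want a job but have given up searching).
Civilian working-age population = 157.72 + 73.41 = 231.13 million.
Unemployment rate = 8.27 / 157.72 = 5.24%.
Labor force participation rate = 157.72 / 231.13 = 68.24%.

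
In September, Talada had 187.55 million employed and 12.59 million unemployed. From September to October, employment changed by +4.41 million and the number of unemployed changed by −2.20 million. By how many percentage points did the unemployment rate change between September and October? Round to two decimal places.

The unemployment rate changed by −1.16 percentage points.

September: labor force = 187.55 + 12.59 = 200.14; u = 12.59/200.14 = 6.29%.
October: labor force = 191.96 + 10.39 = 202.35; u = 10.39/202.35 = 5.13%.
Change = 5.13% − 6.29% = −1.16 pp.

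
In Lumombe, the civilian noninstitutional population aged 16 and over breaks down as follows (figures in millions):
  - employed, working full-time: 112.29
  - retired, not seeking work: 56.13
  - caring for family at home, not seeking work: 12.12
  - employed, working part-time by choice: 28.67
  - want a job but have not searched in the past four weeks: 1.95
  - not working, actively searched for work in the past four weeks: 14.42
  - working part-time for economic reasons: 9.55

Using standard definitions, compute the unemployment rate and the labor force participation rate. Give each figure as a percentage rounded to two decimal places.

Employed = 112.29 + 28.67 + 9.55 = 150.51 million (anyone who worked, including part-time for economic reasons, counts as employed).
Unemployed = 14.42 million.
Labor force = 150.51 + 14.42 = 164.93 million.
Not in labor force = 56.13 + 12.12 + 1.95 = 70.20 million (those not working and not actively searching are outside the labor force — including those who want a job but have given up searching).
Civilian working-age population = 164.93 + 70.20 = 235.13 million.
Unemployment rate = 14.42 / 164.93 = 8.74%.
Labor force participation rate = 164.93 / 235.13 = 70.14%.

Unemployment rate ≈ 8.74%; labor force participation rate ≈ 70.14%.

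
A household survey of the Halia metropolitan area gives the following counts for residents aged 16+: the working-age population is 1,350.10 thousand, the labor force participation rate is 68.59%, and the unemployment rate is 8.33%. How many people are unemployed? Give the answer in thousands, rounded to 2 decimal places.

Labor force = 0.6859 × 1,350.10 = 926.03 thousand.
Unemployed = 0.0833 × 926.03 ≈ 77.14 thousand.

About 77.14 thousand are unemployed.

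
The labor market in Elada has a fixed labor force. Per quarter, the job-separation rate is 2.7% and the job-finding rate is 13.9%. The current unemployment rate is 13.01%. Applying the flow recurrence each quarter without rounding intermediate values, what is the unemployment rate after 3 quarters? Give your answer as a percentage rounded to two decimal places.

Unemployment rate after three quarters ≈ 14.38%.

With a fixed labor force, u_{t+1} = u_t + s·(1−u_t) − f·u_t = u_t·(1−s−f) + s.
Here 1−s−f = 0.834 and s = 0.027.
u_1 = 0.130100 × 0.834 + 0.027 = 0.135503.
u_2 = 0.135503 × 0.834 + 0.027 = 0.140010.
u_3 = 0.140010 × 0.834 + 0.027 = 0.143768.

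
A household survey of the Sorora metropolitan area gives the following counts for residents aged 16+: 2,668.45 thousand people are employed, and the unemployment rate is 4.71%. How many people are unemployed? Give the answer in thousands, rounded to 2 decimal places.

Let U be the number unemployed. The labor force is E + U, and U/(E+U) = 0.0471.
So U = 0.0471 × 2,668.45 / (1 − 0.0471) = 125.6840 / 0.9529 ≈ 131.90 thousand.

About 131.90 thousand are unemployed.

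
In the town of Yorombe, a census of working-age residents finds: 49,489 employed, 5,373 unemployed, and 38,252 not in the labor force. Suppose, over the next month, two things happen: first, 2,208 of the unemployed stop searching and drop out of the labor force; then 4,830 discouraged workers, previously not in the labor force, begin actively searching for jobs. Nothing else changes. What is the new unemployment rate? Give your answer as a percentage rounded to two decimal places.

Initially, labor force = 49,489 + 5,373 = 54,862, so u = 5,373/54,862 = 9.79%.
After the first change, unemployed and labor force both fall by 2,208 → E = 49,489, U = 3,165, labor force = 52,654.
After the second change, unemployed and labor force both rise by 4,830 → E = 49,489, U = 7,995, labor force = 57,484.
New unemployment rate = 7,995 / 57,484 = 13.91%.

New unemployment rate ≈ 13.91%.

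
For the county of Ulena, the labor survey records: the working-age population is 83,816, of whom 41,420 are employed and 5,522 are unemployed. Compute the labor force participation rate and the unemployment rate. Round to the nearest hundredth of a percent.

Labor force = employed + unemployed = 41,420 + 5,522 = 46,942.
Unemployment rate = 5,522 / 46,942 = 11.76%.
Labor force participation rate = 46,942 / 83,816 = 56.01%.

Labor force participation rate ≈ 56.01%; unemployment rate ≈ 11.76%.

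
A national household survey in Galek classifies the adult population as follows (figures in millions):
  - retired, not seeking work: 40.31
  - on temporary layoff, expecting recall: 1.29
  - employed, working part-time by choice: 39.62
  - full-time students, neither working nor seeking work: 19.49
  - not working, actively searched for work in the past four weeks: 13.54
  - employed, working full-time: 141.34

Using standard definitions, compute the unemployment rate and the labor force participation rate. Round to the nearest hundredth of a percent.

Unemployment rate ≈ 7.57%; labor force participation rate ≈ 76.60%.

Employed = 39.62 + 141.34 = 180.96 million.
Unemployed = 1.29 + 13.54 = 14.83 million (jobless and actively searching, or on temporary layoff).
Labor force = 180.96 + 14.83 = 195.79 million.
Not in labor force = 40.31 + 19.49 = 59.80 million (those not working and not actively searching are outside the labor force).
Civilian working-age population = 195.79 + 59.80 = 255.59 million.
Unemployment rate = 14.83 / 195.79 = 7.57%.
Labor force participation rate = 195.79 / 255.59 = 76.60%.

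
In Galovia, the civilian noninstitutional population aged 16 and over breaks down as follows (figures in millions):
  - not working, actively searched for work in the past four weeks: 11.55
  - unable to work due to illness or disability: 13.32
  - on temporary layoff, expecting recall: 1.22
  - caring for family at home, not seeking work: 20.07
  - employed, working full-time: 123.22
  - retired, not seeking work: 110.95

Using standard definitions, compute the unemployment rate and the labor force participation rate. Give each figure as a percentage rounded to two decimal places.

Employed = 123.22 million.
Unemployed = 11.55 + 1.22 = 12.77 million (jobless and actively searching, or on temporary layoff).
Labor force = 123.22 + 12.77 = 135.99 million.
Not in labor force = 13.32 + 20.07 + 110.95 = 144.34 million (those not working and not actively searching are outside the labor force).
Civilian working-age population = 135.99 + 144.34 = 280.33 million.
Unemployment rate = 12.77 / 135.99 = 9.39%.
Labor force participation rate = 135.99 / 280.33 = 48.51%.

Unemployment rate ≈ 9.39%; labor force participation rate ≈ 48.51%.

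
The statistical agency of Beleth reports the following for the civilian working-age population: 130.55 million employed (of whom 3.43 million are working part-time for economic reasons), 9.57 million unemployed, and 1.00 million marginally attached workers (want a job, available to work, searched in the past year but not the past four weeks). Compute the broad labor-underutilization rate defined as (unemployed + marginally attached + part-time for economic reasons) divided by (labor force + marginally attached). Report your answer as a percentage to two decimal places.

Broad underutilization rate ≈ 9.92%.

Labor force = 130.55 + 9.57 = 140.12 million.
Numerator = 9.57 + 1.00 + 3.43 = 14.00 million.
Denominator = 140.12 + 1.00 = 141.12 million.
Broad rate = 14.00 / 141.12 = 9.92%.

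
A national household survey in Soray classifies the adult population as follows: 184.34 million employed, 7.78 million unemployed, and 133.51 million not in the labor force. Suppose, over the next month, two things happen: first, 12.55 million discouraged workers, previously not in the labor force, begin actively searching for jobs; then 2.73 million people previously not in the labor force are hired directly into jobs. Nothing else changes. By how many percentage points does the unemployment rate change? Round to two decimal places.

The unemployment rate changes by +5.75 percentage points.

Initially, labor force = 184.34 + 7.78 = 192.12 million, so u = 7.78/192.12 = 4.05%.
After the first change, unemployed and labor force both rise by 12.55 → E = 184.34, U = 20.33, labor force = 204.67 million.
After the second change, employed and labor force both rise by 2.73; unemployed unchanged → E = 187.07, U = 20.33, labor force = 207.40 million.
New unemployment rate = 20.33 / 207.40 = 9.80%.
Change = 9.80% − 4.05% = +5.75 percentage points.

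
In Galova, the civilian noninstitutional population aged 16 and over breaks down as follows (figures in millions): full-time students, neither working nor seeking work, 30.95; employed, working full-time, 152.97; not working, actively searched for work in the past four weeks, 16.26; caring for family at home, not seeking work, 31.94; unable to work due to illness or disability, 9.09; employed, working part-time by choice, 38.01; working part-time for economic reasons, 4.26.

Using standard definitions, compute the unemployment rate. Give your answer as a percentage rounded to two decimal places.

Unemployment rate ≈ 7.69%.

Employed = 152.97 + 38.01 + 4.26 = 195.24 million (anyone who worked, including part-time for economic reasons, counts as employed).
Unemployed = 16.26 million.
Labor force = 195.24 + 16.26 = 211.50 million.
Unemployment rate = 16.26 / 211.50 = 7.69%.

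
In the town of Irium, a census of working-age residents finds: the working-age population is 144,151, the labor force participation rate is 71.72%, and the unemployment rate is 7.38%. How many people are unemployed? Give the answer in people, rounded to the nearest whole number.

About 7,630 are unemployed.

Labor force = 0.7172 × 144,151 = 103,385.
Unemployed = 0.0738 × 103,385 ≈ 7,630.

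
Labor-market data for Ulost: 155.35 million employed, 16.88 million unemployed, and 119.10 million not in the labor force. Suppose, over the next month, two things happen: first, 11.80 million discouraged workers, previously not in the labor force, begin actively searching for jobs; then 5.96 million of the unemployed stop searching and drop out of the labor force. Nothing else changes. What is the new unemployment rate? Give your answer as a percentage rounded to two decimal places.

Initially, labor force = 155.35 + 16.88 = 172.23 million, so u = 16.88/172.23 = 9.80%.
After the first change, unemployed and labor force both rise by 11.80 → E = 155.35, U = 28.68, labor force = 184.03 million.
After the second change, unemployed and labor force both fall by 5.96 → E = 155.35, U = 22.72, labor force = 178.07 million.
New unemployment rate = 22.72 / 178.07 = 12.76%.

New unemployment rate ≈ 12.76%.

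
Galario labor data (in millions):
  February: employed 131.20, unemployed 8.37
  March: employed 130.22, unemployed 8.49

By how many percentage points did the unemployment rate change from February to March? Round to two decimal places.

February: labor force = 131.20 + 8.37 = 139.57; u = 8.37/139.57 = 6.00%.
March: labor force = 130.22 + 8.49 = 138.71; u = 8.49/138.71 = 6.12%.
Change = 6.12% − 6.00% = +0.12 pp.

The unemployment rate changed by +0.12 percentage points.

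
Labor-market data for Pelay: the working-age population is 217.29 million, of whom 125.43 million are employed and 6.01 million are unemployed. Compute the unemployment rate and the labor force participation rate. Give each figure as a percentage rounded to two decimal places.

Labor force = employed + unemployed = 125.43 + 6.01 = 131.44 million.
Unemployment rate = 6.01 / 131.44 = 4.57%.
Labor force participation rate = 131.44 / 217.29 = 60.49%.

Unemployment rate ≈ 4.57%; labor force participation rate ≈ 60.49%.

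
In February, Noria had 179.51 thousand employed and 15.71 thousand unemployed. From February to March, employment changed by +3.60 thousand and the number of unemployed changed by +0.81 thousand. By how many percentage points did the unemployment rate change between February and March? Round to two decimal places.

The unemployment rate changed by +0.23 percentage points.

February: labor force = 179.51 + 15.71 = 195.22; u = 15.71/195.22 = 8.05%.
March: labor force = 183.11 + 16.52 = 199.63; u = 16.52/199.63 = 8.28%.
Change = 8.28% − 8.05% = +0.23 pp.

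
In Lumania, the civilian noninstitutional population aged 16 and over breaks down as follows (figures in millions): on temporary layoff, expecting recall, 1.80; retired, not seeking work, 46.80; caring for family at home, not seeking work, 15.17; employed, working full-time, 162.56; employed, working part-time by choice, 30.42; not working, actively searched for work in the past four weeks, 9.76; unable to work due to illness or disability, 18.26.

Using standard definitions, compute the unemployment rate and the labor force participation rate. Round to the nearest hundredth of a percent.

Unemployment rate ≈ 5.65%; labor force participation rate ≈ 71.83%.

Employed = 162.56 + 30.42 = 192.98 million.
Unemployed = 1.80 + 9.76 = 11.56 million (jobless and actively searching, or on temporary layoff).
Labor force = 192.98 + 11.56 = 204.54 million.
Not in labor force = 46.80 + 15.17 + 18.26 = 80.23 million (those not working and not actively searching are outside the labor force).
Civilian working-age population = 204.54 + 80.23 = 284.77 million.
Unemployment rate = 11.56 / 204.54 = 5.65%.
Labor force participation rate = 204.54 / 284.77 = 71.83%.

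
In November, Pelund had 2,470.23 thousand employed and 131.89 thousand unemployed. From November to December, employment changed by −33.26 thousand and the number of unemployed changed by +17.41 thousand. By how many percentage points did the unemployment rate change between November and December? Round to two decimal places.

November: labor force = 2,470.23 + 131.89 = 2,602.12; u = 131.89/2,602.12 = 5.07%.
December: labor force = 2,436.97 + 149.30 = 2,586.27; u = 149.30/2,586.27 = 5.77%.
Change = 5.77% − 5.07% = +0.70 pp.

The unemployment rate changed by +0.70 percentage points.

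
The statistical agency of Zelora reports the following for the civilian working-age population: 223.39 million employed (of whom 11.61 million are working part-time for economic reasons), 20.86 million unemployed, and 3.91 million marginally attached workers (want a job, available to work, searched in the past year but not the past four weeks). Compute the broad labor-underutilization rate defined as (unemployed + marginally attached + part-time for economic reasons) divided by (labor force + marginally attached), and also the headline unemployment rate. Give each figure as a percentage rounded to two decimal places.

Broad underutilization rate ≈ 14.66%; headline unemployment rate ≈ 8.54%.

Labor force = 223.39 + 20.86 = 244.25 million.
Numerator = 20.86 + 3.91 + 11.61 = 36.38 million.
Denominator = 244.25 + 3.91 = 248.16 million.
Broad rate = 36.38 / 248.16 = 14.66%.
Headline unemployment rate = 20.86 / 244.25 = 8.54%.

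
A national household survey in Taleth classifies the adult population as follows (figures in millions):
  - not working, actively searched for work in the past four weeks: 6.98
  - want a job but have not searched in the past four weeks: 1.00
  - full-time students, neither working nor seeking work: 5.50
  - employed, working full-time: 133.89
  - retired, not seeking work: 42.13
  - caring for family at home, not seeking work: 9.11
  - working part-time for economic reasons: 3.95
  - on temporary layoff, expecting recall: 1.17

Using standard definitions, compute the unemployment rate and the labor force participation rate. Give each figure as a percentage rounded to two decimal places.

Employed = 133.89 + 3.95 = 137.84 million (anyone who worked, including part-time for economic reasons, counts as employed).
Unemployed = 6.98 + 1.17 = 8.15 million (jobless and actively searching, or on temporary layoff).
Labor force = 137.84 + 8.15 = 145.99 million.
Not in labor force = 1.00 + 5.50 + 42.13 + 9.11 = 57.74 million (those not working and not actively searching are outside the labor force — including those who want a job but have given up searching).
Civilian working-age population = 145.99 + 57.74 = 203.73 million.
Unemployment rate = 8.15 / 145.99 = 5.58%.
Labor force participation rate = 145.99 / 203.73 = 71.66%.

Unemployment rate ≈ 5.58%; labor force participation rate ≈ 71.66%.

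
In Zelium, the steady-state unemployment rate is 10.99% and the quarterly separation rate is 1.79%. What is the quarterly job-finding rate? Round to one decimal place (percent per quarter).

Job-finding rate ≈ 14.5% per quarter.

From u* = s/(s+f): f = s·(1−u)/u.
f = 1.79 × (1 − 0.1099) / 0.1099 = 1.5933 / 0.1099 ≈ 14.5% per quarter.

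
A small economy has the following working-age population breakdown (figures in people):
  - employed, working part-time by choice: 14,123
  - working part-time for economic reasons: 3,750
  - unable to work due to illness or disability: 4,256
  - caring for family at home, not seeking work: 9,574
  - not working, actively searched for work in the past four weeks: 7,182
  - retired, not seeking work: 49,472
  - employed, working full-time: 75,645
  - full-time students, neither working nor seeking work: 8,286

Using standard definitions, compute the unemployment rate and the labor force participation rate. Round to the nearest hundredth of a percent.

Employed = 14,123 + 3,750 + 75,645 = 93,518 (anyone who worked, including part-time for economic reasons, counts as employed).
Unemployed = 7,182.
Labor force = 93,518 + 7,182 = 100,700.
Not in labor force = 4,256 + 9,574 + 49,472 + 8,286 = 71,588 (those not working and not actively searching are outside the labor force).
Civilian working-age population = 100,700 + 71,588 = 172,288.
Unemployment rate = 7,182 / 100,700 = 7.13%.
Labor force participation rate = 100,700 / 172,288 = 58.45%.

Unemployment rate ≈ 7.13%; labor force participation rate ≈ 58.45%.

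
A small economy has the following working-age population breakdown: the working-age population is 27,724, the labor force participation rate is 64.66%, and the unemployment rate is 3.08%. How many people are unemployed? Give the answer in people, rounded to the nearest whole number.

About 552 are unemployed.

Labor force = 0.6466 × 27,724 = 17,926.
Unemployed = 0.0308 × 17,926 ≈ 552.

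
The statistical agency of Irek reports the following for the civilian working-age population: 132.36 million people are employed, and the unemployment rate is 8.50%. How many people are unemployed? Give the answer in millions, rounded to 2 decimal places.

About 12.30 million are unemployed.

Let U be the number unemployed. The labor force is E + U, and U/(E+U) = 0.0850.
So U = 0.0850 × 132.36 / (1 − 0.0850) = 11.2506 / 0.9150 ≈ 12.30 million.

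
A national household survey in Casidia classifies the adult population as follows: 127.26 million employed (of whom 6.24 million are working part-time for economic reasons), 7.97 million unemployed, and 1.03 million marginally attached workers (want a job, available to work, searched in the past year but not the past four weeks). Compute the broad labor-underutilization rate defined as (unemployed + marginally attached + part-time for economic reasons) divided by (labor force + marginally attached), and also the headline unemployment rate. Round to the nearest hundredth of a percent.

Labor force = 127.26 + 7.97 = 135.23 million.
Numerator = 7.97 + 1.03 + 6.24 = 15.24 million.
Denominator = 135.23 + 1.03 = 136.26 million.
Broad rate = 15.24 / 136.26 = 11.18%.
Headline unemployment rate = 7.97 / 135.23 = 5.89%.

Broad underutilization rate ≈ 11.18%; headline unemployment rate ≈ 5.89%.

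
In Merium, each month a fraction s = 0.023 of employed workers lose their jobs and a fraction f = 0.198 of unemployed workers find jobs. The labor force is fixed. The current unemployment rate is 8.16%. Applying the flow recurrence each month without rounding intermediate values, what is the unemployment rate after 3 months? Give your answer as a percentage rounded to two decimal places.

Unemployment rate after three months ≈ 9.34%.

With a fixed labor force, u_{t+1} = u_t + s·(1−u_t) − f·u_t = u_t·(1−s−f) + s.
Here 1−s−f = 0.779 and s = 0.023.
u_1 = 0.081600 × 0.779 + 0.023 = 0.086566.
u_2 = 0.086566 × 0.779 + 0.023 = 0.090435.
u_3 = 0.090435 × 0.779 + 0.023 = 0.093449.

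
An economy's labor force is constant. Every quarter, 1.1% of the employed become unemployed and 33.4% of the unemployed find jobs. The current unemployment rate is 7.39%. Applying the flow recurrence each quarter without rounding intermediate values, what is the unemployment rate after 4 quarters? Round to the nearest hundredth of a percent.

With a fixed labor force, u_{t+1} = u_t + s·(1−u_t) − f·u_t = u_t·(1−s−f) + s.
Here 1−s−f = 0.655 and s = 0.011.
u_1 = 0.073900 × 0.655 + 0.011 = 0.059404.
u_2 = 0.059404 × 0.655 + 0.011 = 0.049910.
u_3 = 0.049910 × 0.655 + 0.011 = 0.043691.
u_4 = 0.043691 × 0.655 + 0.011 = 0.039618.

Unemployment rate after four quarters ≈ 3.96%.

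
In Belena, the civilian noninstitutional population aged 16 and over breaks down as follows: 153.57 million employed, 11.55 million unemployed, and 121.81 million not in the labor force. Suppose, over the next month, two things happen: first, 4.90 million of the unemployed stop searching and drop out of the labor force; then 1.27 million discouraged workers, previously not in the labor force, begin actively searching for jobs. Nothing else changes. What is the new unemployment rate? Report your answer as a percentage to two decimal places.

Initially, labor force = 153.57 + 11.55 = 165.12 million, so u = 11.55/165.12 = 6.99%.
After the first change, unemployed and labor force both fall by 4.90 → E = 153.57, U = 6.65, labor force = 160.22 million.
After the second change, unemployed and labor force both rise by 1.27 → E = 153.57, U = 7.92, labor force = 161.49 million.
New unemployment rate = 7.92 / 161.49 = 4.90%.

New unemployment rate ≈ 4.90%.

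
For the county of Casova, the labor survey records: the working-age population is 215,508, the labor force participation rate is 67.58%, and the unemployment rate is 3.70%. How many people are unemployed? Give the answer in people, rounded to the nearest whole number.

About 5,389 are unemployed.

Labor force = 0.6758 × 215,508 = 145,640.
Unemployed = 0.0370 × 145,640 ≈ 5,389.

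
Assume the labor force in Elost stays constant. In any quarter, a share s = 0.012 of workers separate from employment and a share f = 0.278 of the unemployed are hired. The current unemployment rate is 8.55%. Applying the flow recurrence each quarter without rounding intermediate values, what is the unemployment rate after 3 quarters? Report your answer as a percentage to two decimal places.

Unemployment rate after three quarters ≈ 5.72%.

With a fixed labor force, u_{t+1} = u_t + s·(1−u_t) − f·u_t = u_t·(1−s−f) + s.
Here 1−s−f = 0.710 and s = 0.012.
u_1 = 0.085500 × 0.710 + 0.012 = 0.072705.
u_2 = 0.072705 × 0.710 + 0.012 = 0.063621.
u_3 = 0.063621 × 0.710 + 0.012 = 0.057171.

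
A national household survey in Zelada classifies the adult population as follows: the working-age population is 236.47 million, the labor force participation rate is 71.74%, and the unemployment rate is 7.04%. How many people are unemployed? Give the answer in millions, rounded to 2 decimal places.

About 11.94 million are unemployed.

Labor force = 0.7174 × 236.47 = 169.64 million.
Unemployed = 0.0704 × 169.64 ≈ 11.94 million.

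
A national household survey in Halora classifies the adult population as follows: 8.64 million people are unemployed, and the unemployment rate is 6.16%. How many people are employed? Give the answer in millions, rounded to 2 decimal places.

Labor force = U / u = 8.64 / 0.0616 ≈ 140.26 million.
Employed = labor force − unemployed = 140.26 − 8.64 = 131.62 million.

About 131.62 million are employed.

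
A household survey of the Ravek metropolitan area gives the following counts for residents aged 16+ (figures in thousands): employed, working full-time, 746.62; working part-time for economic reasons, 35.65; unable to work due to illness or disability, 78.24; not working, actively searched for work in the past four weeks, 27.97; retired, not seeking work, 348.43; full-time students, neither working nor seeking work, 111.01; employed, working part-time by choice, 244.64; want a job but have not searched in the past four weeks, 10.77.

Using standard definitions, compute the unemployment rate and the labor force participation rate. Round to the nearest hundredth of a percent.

Employed = 746.62 + 35.65 + 244.64 = 1,026.91 thousand (anyone who worked, including part-time for economic reasons, counts as employed).
Unemployed = 27.97 thousand.
Labor force = 1,026.91 + 27.97 = 1,054.88 thousand.
Not in labor force = 78.24 + 348.43 + 111.01 + 10.77 = 548.45 thousand (those not working and not actively searching are outside the labor force — including those who want a job but have given up searching).
Civilian working-age population = 1,054.88 + 548.45 = 1,603.33 thousand.
Unemployment rate = 27.97 / 1,054.88 = 2.65%.
Labor force participation rate = 1,054.88 / 1,603.33 = 65.79%.

Unemployment rate ≈ 2.65%; labor force participation rate ≈ 65.79%.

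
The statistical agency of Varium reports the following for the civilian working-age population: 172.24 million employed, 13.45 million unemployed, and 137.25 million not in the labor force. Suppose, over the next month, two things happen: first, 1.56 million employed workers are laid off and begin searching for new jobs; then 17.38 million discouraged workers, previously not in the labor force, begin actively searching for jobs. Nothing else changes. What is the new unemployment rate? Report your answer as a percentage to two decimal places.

New unemployment rate ≈ 15.95%.

Initially, labor force = 172.24 + 13.45 = 185.69 million, so u = 13.45/185.69 = 7.24%.
After the first change, employed falls and unemployed rises by 1.56; labor force unchanged → E = 170.68, U = 15.01, labor force = 185.69 million.
After the second change, unemployed and labor force both rise by 17.38 → E = 170.68, U = 32.39, labor force = 203.07 million.
New unemployment rate = 32.39 / 203.07 = 15.95%.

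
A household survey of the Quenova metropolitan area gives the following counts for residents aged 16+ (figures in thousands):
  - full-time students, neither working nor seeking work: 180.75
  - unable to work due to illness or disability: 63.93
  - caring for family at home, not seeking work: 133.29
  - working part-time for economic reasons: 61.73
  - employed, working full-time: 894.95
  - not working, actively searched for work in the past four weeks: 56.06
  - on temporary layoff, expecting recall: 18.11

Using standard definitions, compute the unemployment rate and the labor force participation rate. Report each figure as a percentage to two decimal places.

Unemployment rate ≈ 7.20%; labor force participation rate ≈ 73.17%.

Employed = 61.73 + 894.95 = 956.68 thousand (anyone who worked, including part-time for economic reasons, counts as employed).
Unemployed = 56.06 + 18.11 = 74.17 thousand (jobless and actively searching, or on temporary layoff).
Labor force = 956.68 + 74.17 = 1,030.85 thousand.
Not in labor force = 180.75 + 63.93 + 133.29 = 377.97 thousand (those not working and not actively searching are outside the labor force).
Civilian working-age population = 1,030.85 + 377.97 = 1,408.82 thousand.
Unemployment rate = 74.17 / 1,030.85 = 7.20%.
Labor force participation rate = 1,030.85 / 1,408.82 = 73.17%.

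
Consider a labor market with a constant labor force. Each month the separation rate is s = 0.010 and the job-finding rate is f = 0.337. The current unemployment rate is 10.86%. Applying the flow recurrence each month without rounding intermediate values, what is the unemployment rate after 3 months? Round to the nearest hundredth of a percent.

With a fixed labor force, u_{t+1} = u_t + s·(1−u_t) − f·u_t = u_t·(1−s−f) + s.
Here 1−s−f = 0.653 and s = 0.010.
u_1 = 0.108600 × 0.653 + 0.010 = 0.080916.
u_2 = 0.080916 × 0.653 + 0.010 = 0.062838.
u_3 = 0.062838 × 0.653 + 0.010 = 0.051033.

Unemployment rate after three months ≈ 5.10%.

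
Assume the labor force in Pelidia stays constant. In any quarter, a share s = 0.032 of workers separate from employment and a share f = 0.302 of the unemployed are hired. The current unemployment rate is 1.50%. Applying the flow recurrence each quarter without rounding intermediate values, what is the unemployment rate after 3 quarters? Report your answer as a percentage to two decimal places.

With a fixed labor force, u_{t+1} = u_t + s·(1−u_t) − f·u_t = u_t·(1−s−f) + s.
Here 1−s−f = 0.666 and s = 0.032.
u_1 = 0.015000 × 0.666 + 0.032 = 0.041990.
u_2 = 0.041990 × 0.666 + 0.032 = 0.059965.
u_3 = 0.059965 × 0.666 + 0.032 = 0.071937.

Unemployment rate after three quarters ≈ 7.19%.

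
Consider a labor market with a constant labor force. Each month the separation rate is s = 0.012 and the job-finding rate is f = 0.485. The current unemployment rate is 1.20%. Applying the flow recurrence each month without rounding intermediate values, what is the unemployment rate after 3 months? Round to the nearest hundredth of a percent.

With a fixed labor force, u_{t+1} = u_t + s·(1−u_t) − f·u_t = u_t·(1−s−f) + s.
Here 1−s−f = 0.503 and s = 0.012.
u_1 = 0.012000 × 0.503 + 0.012 = 0.018036.
u_2 = 0.018036 × 0.503 + 0.012 = 0.021072.
u_3 = 0.021072 × 0.503 + 0.012 = 0.022599.

Unemployment rate after three months ≈ 2.26%.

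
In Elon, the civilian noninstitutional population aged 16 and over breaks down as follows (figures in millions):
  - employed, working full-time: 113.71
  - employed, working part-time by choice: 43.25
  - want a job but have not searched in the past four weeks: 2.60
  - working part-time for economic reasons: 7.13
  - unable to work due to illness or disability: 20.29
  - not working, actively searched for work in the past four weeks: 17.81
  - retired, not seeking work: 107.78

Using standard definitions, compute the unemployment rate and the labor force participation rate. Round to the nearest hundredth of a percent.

Employed = 113.71 + 43.25 + 7.13 = 164.09 million (anyone who worked, including part-time for economic reasons, counts as employed).
Unemployed = 17.81 million.
Labor force = 164.09 + 17.81 = 181.90 million.
Not in labor force = 2.60 + 20.29 + 107.78 = 130.67 million (those not working and not actively searching are outside the labor force — including those who want a job but have given up searching).
Civilian working-age population = 181.90 + 130.67 = 312.57 million.
Unemployment rate = 17.81 / 181.90 = 9.79%.
Labor force participation rate = 181.90 / 312.57 = 58.19%.

Unemployment rate ≈ 9.79%; labor force participation rate ≈ 58.19%.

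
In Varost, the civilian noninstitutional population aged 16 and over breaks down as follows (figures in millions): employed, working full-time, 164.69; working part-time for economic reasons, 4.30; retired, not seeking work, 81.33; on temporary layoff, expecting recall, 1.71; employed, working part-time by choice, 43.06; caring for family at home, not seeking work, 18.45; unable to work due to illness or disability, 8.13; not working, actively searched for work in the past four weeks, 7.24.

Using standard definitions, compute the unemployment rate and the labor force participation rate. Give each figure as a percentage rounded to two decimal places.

Employed = 164.69 + 4.30 + 43.06 = 212.05 million (anyone who worked, including part-time for economic reasons, counts as employed).
Unemployed = 1.71 + 7.24 = 8.95 million (jobless and actively searching, or on temporary layoff).
Labor force = 212.05 + 8.95 = 221.00 million.
Not in labor force = 81.33 + 18.45 + 8.13 = 107.91 million (those not working and not actively searching are outside the labor force).
Civilian working-age population = 221.00 + 107.91 = 328.91 million.
Unemployment rate = 8.95 / 221.00 = 4.05%.
Labor force participation rate = 221.00 / 328.91 = 67.19%.

Unemployment rate ≈ 4.05%; labor force participation rate ≈ 67.19%.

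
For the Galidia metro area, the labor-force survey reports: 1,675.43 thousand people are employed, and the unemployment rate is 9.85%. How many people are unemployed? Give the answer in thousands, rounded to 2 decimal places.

About 183.06 thousand are unemployed.

Let U be the number unemployed. The labor force is E + U, and U/(E+U) = 0.0985.
So U = 0.0985 × 1,675.43 / (1 − 0.0985) = 165.0299 / 0.9015 ≈ 183.06 thousand.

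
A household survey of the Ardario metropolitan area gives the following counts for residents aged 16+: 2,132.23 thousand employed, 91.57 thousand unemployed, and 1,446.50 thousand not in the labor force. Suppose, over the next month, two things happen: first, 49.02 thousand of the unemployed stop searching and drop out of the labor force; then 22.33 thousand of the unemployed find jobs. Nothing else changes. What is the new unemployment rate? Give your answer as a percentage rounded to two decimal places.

New unemployment rate ≈ 0.93%.

Initially, labor force = 2,132.23 + 91.57 = 2,223.80 thousand, so u = 91.57/2,223.80 = 4.12%.
After the first change, unemployed and labor force both fall by 49.02 → E = 2,132.23, U = 42.55, labor force = 2,174.78 thousand.
After the second change, unemployed falls and employed rises by 22.33; labor force unchanged → E = 2,154.56, U = 20.22, labor force = 2,174.78 thousand.
New unemployment rate = 20.22 / 2,174.78 = 0.93%.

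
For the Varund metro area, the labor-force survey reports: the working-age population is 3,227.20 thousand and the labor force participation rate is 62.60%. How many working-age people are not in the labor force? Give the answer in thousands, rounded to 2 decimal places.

Share not in the labor force = 1 − 0.6260 = 0.3740.
Not in labor force = 0.3740 × 3,227.20 ≈ 1,206.97 thousand.

About 1,206.97 thousand are not in the labor force.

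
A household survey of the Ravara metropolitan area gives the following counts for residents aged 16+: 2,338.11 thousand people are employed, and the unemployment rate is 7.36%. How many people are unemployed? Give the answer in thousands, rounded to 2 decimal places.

About 185.76 thousand are unemployed.

Let U be the number unemployed. The labor force is E + U, and U/(E+U) = 0.0736.
So U = 0.0736 × 2,338.11 / (1 − 0.0736) = 172.0849 / 0.9264 ≈ 185.76 thousand.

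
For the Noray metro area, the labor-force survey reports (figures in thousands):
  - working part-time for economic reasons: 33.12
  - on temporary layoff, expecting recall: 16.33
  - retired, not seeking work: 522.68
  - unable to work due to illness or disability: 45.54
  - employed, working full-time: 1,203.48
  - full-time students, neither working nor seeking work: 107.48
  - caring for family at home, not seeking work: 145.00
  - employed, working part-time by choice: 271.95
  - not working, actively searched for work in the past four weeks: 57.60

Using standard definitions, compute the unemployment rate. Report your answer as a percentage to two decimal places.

Employed = 33.12 + 1,203.48 + 271.95 = 1,508.55 thousand (anyone who worked, including part-time for economic reasons, counts as employed).
Unemployed = 16.33 + 57.60 = 73.93 thousand (jobless and actively searching, or on temporary layoff).
Labor force = 1,508.55 + 73.93 = 1,582.48 thousand.
Unemployment rate = 73.93 / 1,582.48 = 4.67%.

Unemployment rate ≈ 4.67%.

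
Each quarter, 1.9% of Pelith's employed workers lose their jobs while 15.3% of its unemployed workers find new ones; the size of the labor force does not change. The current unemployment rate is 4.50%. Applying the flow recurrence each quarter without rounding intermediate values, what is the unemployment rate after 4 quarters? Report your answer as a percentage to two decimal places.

With a fixed labor force, u_{t+1} = u_t + s·(1−u_t) − f·u_t = u_t·(1−s−f) + s.
Here 1−s−f = 0.828 and s = 0.019.
u_1 = 0.045000 × 0.828 + 0.019 = 0.056260.
u_2 = 0.056260 × 0.828 + 0.019 = 0.065583.
u_3 = 0.065583 × 0.828 + 0.019 = 0.073303.
u_4 = 0.073303 × 0.828 + 0.019 = 0.079695.

Unemployment rate after four quarters ≈ 7.97%.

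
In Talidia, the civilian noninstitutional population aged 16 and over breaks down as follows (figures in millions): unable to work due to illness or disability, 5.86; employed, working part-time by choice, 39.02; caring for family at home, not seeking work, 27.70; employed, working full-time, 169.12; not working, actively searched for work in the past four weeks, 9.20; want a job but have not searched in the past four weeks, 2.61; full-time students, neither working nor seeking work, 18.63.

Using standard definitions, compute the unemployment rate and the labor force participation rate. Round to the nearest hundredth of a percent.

Employed = 39.02 + 169.12 = 208.14 million.
Unemployed = 9.20 million.
Labor force = 208.14 + 9.20 = 217.34 million.
Not in labor force = 5.86 + 27.70 + 2.61 + 18.63 = 54.80 million (those not working and not actively searching are outside the labor force — including those who want a job but have given up searching).
Civilian working-age population = 217.34 + 54.80 = 272.14 million.
Unemployment rate = 9.20 / 217.34 = 4.23%.
Labor force participation rate = 217.34 / 272.14 = 79.86%.

Unemployment rate ≈ 4.23%; labor force participation rate ≈ 79.86%.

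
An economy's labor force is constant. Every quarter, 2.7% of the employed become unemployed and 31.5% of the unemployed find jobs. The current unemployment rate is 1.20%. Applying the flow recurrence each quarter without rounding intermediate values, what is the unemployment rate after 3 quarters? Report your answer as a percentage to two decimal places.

With a fixed labor force, u_{t+1} = u_t + s·(1−u_t) − f·u_t = u_t·(1−s−f) + s.
Here 1−s−f = 0.658 and s = 0.027.
u_1 = 0.012000 × 0.658 + 0.027 = 0.034896.
u_2 = 0.034896 × 0.658 + 0.027 = 0.049962.
u_3 = 0.049962 × 0.658 + 0.027 = 0.059875.

Unemployment rate after three quarters ≈ 5.99%.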